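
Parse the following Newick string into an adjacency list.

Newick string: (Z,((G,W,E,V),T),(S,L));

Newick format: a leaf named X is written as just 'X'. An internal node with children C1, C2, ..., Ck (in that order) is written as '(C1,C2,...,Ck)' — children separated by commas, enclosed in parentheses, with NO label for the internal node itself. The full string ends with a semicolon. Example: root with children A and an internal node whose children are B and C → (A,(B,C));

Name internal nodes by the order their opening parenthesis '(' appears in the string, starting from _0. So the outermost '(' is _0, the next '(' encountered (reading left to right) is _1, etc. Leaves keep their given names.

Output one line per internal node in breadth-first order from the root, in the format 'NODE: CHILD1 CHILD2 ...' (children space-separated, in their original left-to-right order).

Answer: _0: Z _1 _3
_1: _2 T
_3: S L
_2: G W E V

Derivation:
Input: (Z,((G,W,E,V),T),(S,L));
Scanning left-to-right, naming '(' by encounter order:
  pos 0: '(' -> open internal node _0 (depth 1)
  pos 3: '(' -> open internal node _1 (depth 2)
  pos 4: '(' -> open internal node _2 (depth 3)
  pos 12: ')' -> close internal node _2 (now at depth 2)
  pos 15: ')' -> close internal node _1 (now at depth 1)
  pos 17: '(' -> open internal node _3 (depth 2)
  pos 21: ')' -> close internal node _3 (now at depth 1)
  pos 22: ')' -> close internal node _0 (now at depth 0)
Total internal nodes: 4
BFS adjacency from root:
  _0: Z _1 _3
  _1: _2 T
  _3: S L
  _2: G W E V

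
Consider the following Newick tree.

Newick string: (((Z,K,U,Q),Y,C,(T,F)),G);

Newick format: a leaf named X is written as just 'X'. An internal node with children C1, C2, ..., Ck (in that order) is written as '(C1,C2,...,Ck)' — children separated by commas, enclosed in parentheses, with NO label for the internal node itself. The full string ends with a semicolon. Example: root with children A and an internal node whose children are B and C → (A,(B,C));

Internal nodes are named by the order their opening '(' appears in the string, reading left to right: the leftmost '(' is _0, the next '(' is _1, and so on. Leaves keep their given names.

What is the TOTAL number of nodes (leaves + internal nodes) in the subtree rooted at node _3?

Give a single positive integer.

Newick: (((Z,K,U,Q),Y,C,(T,F)),G);
Locate _3: it is the '(' at position 16 (the 4th '(' reading left to right).
Query: subtree rooted at _3
_3: subtree_size = 1 + 2
  T: subtree_size = 1 + 0
  F: subtree_size = 1 + 0
Total subtree size of _3: 3

Answer: 3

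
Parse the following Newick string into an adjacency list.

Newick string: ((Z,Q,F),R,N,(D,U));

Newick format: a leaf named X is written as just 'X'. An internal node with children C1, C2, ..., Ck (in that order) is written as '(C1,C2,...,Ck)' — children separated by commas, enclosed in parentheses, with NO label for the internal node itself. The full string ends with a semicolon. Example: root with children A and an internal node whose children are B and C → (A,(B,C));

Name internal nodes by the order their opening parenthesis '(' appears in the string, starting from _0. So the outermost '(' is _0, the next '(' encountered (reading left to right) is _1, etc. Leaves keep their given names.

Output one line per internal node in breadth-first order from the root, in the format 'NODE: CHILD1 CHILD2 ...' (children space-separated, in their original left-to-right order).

Input: ((Z,Q,F),R,N,(D,U));
Scanning left-to-right, naming '(' by encounter order:
  pos 0: '(' -> open internal node _0 (depth 1)
  pos 1: '(' -> open internal node _1 (depth 2)
  pos 7: ')' -> close internal node _1 (now at depth 1)
  pos 13: '(' -> open internal node _2 (depth 2)
  pos 17: ')' -> close internal node _2 (now at depth 1)
  pos 18: ')' -> close internal node _0 (now at depth 0)
Total internal nodes: 3
BFS adjacency from root:
  _0: _1 R N _2
  _1: Z Q F
  _2: D U

Answer: _0: _1 R N _2
_1: Z Q F
_2: D U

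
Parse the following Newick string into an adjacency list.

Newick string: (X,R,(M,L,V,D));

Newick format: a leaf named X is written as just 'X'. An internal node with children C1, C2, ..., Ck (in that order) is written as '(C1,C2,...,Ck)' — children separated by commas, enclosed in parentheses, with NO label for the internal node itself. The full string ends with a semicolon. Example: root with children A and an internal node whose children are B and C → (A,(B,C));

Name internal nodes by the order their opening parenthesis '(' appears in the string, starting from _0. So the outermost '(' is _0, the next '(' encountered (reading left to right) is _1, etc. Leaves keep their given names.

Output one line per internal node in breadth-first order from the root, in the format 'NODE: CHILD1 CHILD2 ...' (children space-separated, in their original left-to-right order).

Input: (X,R,(M,L,V,D));
Scanning left-to-right, naming '(' by encounter order:
  pos 0: '(' -> open internal node _0 (depth 1)
  pos 5: '(' -> open internal node _1 (depth 2)
  pos 13: ')' -> close internal node _1 (now at depth 1)
  pos 14: ')' -> close internal node _0 (now at depth 0)
Total internal nodes: 2
BFS adjacency from root:
  _0: X R _1
  _1: M L V D

Answer: _0: X R _1
_1: M L V D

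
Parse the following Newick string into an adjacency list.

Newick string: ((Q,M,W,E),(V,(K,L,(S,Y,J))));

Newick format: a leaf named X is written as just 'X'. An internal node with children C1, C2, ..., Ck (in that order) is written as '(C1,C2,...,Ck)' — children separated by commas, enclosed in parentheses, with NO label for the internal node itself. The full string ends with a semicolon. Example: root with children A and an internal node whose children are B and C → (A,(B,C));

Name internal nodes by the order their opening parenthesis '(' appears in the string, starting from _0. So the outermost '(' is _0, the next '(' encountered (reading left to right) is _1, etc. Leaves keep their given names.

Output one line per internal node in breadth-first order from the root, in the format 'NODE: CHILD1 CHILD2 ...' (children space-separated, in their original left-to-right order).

Input: ((Q,M,W,E),(V,(K,L,(S,Y,J))));
Scanning left-to-right, naming '(' by encounter order:
  pos 0: '(' -> open internal node _0 (depth 1)
  pos 1: '(' -> open internal node _1 (depth 2)
  pos 9: ')' -> close internal node _1 (now at depth 1)
  pos 11: '(' -> open internal node _2 (depth 2)
  pos 14: '(' -> open internal node _3 (depth 3)
  pos 19: '(' -> open internal node _4 (depth 4)
  pos 25: ')' -> close internal node _4 (now at depth 3)
  pos 26: ')' -> close internal node _3 (now at depth 2)
  pos 27: ')' -> close internal node _2 (now at depth 1)
  pos 28: ')' -> close internal node _0 (now at depth 0)
Total internal nodes: 5
BFS adjacency from root:
  _0: _1 _2
  _1: Q M W E
  _2: V _3
  _3: K L _4
  _4: S Y J

Answer: _0: _1 _2
_1: Q M W E
_2: V _3
_3: K L _4
_4: S Y J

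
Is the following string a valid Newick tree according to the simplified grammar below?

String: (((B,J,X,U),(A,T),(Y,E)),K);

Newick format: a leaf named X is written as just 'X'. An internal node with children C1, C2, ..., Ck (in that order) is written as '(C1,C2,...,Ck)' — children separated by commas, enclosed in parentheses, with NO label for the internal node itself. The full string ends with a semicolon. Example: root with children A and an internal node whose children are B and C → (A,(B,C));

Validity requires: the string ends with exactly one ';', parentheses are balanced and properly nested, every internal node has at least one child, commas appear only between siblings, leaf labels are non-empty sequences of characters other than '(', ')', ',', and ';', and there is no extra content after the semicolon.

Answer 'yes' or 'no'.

Input: (((B,J,X,U),(A,T),(Y,E)),K);
Paren balance: 5 '(' vs 5 ')' OK
Ends with single ';': True
Full parse: OK
Valid: True

Answer: yes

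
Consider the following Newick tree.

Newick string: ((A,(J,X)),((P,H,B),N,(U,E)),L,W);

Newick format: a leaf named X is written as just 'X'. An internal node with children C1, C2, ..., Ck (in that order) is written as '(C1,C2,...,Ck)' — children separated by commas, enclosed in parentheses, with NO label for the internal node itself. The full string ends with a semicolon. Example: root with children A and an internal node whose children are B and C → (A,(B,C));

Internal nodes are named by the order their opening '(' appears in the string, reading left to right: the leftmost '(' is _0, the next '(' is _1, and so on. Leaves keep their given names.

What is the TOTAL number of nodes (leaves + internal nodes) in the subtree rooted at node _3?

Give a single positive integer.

Newick: ((A,(J,X)),((P,H,B),N,(U,E)),L,W);
Locate _3: it is the '(' at position 11 (the 4th '(' reading left to right).
Query: subtree rooted at _3
_3: subtree_size = 1 + 8
  _4: subtree_size = 1 + 3
    P: subtree_size = 1 + 0
    H: subtree_size = 1 + 0
    B: subtree_size = 1 + 0
  N: subtree_size = 1 + 0
  _5: subtree_size = 1 + 2
    U: subtree_size = 1 + 0
    E: subtree_size = 1 + 0
Total subtree size of _3: 9

Answer: 9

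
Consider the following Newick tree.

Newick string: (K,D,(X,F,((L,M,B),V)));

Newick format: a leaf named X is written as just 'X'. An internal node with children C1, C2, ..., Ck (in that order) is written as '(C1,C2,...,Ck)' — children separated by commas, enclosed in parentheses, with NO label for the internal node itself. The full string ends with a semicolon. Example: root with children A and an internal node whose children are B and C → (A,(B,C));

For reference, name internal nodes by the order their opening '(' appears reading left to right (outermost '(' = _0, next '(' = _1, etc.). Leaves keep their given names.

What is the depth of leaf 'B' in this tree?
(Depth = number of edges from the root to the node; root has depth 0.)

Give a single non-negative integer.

Answer: 4

Derivation:
Newick: (K,D,(X,F,((L,M,B),V)));
Naming internals by '(' encounter order: outermost '(' = _0, next = _1, ...
Query node: B
Path from root: _0 -> _1 -> _2 -> _3 -> B
Depth of B: 4 (number of edges from root)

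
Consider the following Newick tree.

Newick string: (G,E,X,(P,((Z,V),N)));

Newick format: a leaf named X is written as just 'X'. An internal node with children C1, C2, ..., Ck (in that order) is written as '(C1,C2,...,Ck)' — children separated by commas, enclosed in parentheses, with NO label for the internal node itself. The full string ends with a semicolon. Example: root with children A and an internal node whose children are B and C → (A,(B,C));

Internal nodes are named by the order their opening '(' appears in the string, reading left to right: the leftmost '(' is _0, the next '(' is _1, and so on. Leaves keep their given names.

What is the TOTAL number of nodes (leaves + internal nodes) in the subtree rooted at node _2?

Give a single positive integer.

Newick: (G,E,X,(P,((Z,V),N)));
Locate _2: it is the '(' at position 10 (the 3rd '(' reading left to right).
Query: subtree rooted at _2
_2: subtree_size = 1 + 4
  _3: subtree_size = 1 + 2
    Z: subtree_size = 1 + 0
    V: subtree_size = 1 + 0
  N: subtree_size = 1 + 0
Total subtree size of _2: 5

Answer: 5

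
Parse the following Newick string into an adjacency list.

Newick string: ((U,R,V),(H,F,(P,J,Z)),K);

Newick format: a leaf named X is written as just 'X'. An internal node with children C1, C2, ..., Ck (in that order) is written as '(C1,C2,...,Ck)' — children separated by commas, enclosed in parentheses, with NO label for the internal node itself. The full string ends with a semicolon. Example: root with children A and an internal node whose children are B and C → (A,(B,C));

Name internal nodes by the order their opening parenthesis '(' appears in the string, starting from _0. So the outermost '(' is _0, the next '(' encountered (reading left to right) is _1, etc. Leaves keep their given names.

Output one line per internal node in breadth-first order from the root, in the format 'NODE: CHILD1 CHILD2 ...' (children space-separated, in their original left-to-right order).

Answer: _0: _1 _2 K
_1: U R V
_2: H F _3
_3: P J Z

Derivation:
Input: ((U,R,V),(H,F,(P,J,Z)),K);
Scanning left-to-right, naming '(' by encounter order:
  pos 0: '(' -> open internal node _0 (depth 1)
  pos 1: '(' -> open internal node _1 (depth 2)
  pos 7: ')' -> close internal node _1 (now at depth 1)
  pos 9: '(' -> open internal node _2 (depth 2)
  pos 14: '(' -> open internal node _3 (depth 3)
  pos 20: ')' -> close internal node _3 (now at depth 2)
  pos 21: ')' -> close internal node _2 (now at depth 1)
  pos 24: ')' -> close internal node _0 (now at depth 0)
Total internal nodes: 4
BFS adjacency from root:
  _0: _1 _2 K
  _1: U R V
  _2: H F _3
  _3: P J Z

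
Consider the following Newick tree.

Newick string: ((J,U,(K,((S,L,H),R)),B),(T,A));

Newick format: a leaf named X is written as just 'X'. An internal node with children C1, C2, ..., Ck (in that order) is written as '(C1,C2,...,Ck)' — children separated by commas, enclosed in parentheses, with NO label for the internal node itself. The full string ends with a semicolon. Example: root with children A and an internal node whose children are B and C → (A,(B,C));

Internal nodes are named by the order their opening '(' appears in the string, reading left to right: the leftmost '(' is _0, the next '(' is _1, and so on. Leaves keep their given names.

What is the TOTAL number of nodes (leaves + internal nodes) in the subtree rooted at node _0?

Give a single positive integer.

Newick: ((J,U,(K,((S,L,H),R)),B),(T,A));
Locate _0: it is the '(' at position 0 (the 1st '(' reading left to right).
Query: subtree rooted at _0
_0: subtree_size = 1 + 15
  _1: subtree_size = 1 + 11
    J: subtree_size = 1 + 0
    U: subtree_size = 1 + 0
    _2: subtree_size = 1 + 7
      K: subtree_size = 1 + 0
      _3: subtree_size = 1 + 5
        _4: subtree_size = 1 + 3
          S: subtree_size = 1 + 0
          L: subtree_size = 1 + 0
          H: subtree_size = 1 + 0
        R: subtree_size = 1 + 0
    B: subtree_size = 1 + 0
  _5: subtree_size = 1 + 2
    T: subtree_size = 1 + 0
    A: subtree_size = 1 + 0
Total subtree size of _0: 16

Answer: 16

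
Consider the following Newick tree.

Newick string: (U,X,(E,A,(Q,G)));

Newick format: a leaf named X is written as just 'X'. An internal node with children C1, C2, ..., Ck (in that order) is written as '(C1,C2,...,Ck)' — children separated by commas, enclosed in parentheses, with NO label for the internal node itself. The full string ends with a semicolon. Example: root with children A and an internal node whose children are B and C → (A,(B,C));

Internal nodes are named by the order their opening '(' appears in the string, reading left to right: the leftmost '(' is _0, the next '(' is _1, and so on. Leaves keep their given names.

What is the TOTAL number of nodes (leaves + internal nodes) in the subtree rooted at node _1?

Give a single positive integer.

Answer: 6

Derivation:
Newick: (U,X,(E,A,(Q,G)));
Locate _1: it is the '(' at position 5 (the 2nd '(' reading left to right).
Query: subtree rooted at _1
_1: subtree_size = 1 + 5
  E: subtree_size = 1 + 0
  A: subtree_size = 1 + 0
  _2: subtree_size = 1 + 2
    Q: subtree_size = 1 + 0
    G: subtree_size = 1 + 0
Total subtree size of _1: 6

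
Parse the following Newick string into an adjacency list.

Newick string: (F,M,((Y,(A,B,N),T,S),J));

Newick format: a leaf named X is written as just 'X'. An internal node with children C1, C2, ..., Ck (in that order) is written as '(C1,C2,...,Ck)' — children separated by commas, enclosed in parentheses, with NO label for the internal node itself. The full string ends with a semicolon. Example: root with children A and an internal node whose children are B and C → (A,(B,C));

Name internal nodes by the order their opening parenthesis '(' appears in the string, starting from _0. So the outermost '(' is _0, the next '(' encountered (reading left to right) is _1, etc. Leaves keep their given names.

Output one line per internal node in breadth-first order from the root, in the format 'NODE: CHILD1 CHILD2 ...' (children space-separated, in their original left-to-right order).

Input: (F,M,((Y,(A,B,N),T,S),J));
Scanning left-to-right, naming '(' by encounter order:
  pos 0: '(' -> open internal node _0 (depth 1)
  pos 5: '(' -> open internal node _1 (depth 2)
  pos 6: '(' -> open internal node _2 (depth 3)
  pos 9: '(' -> open internal node _3 (depth 4)
  pos 15: ')' -> close internal node _3 (now at depth 3)
  pos 20: ')' -> close internal node _2 (now at depth 2)
  pos 23: ')' -> close internal node _1 (now at depth 1)
  pos 24: ')' -> close internal node _0 (now at depth 0)
Total internal nodes: 4
BFS adjacency from root:
  _0: F M _1
  _1: _2 J
  _2: Y _3 T S
  _3: A B N

Answer: _0: F M _1
_1: _2 J
_2: Y _3 T S
_3: A B N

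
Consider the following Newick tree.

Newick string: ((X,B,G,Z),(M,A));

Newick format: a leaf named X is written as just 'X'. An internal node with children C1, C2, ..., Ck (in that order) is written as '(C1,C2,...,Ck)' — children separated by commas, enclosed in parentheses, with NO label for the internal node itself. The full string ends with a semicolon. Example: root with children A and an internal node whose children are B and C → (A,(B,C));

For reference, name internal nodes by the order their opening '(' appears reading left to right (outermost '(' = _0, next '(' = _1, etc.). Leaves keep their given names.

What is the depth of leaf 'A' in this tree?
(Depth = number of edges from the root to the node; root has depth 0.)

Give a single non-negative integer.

Newick: ((X,B,G,Z),(M,A));
Naming internals by '(' encounter order: outermost '(' = _0, next = _1, ...
Query node: A
Path from root: _0 -> _2 -> A
Depth of A: 2 (number of edges from root)

Answer: 2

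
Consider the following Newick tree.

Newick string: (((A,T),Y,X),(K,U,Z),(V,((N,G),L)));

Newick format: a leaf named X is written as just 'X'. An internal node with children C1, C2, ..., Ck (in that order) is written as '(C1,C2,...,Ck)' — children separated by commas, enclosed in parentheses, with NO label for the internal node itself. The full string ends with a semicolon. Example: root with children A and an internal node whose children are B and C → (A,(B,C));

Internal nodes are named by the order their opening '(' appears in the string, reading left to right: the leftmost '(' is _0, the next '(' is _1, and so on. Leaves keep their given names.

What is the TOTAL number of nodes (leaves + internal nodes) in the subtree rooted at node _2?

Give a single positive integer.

Answer: 3

Derivation:
Newick: (((A,T),Y,X),(K,U,Z),(V,((N,G),L)));
Locate _2: it is the '(' at position 2 (the 3rd '(' reading left to right).
Query: subtree rooted at _2
_2: subtree_size = 1 + 2
  A: subtree_size = 1 + 0
  T: subtree_size = 1 + 0
Total subtree size of _2: 3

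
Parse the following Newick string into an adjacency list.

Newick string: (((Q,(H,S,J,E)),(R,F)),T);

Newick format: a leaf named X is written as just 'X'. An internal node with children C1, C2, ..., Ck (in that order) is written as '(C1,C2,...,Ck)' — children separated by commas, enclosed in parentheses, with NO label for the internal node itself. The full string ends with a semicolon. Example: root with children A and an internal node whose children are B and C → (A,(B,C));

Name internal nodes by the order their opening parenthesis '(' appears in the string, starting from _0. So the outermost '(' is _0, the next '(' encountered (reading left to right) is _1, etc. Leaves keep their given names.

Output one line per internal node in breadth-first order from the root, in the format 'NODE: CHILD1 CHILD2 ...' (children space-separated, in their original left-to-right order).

Answer: _0: _1 T
_1: _2 _4
_2: Q _3
_4: R F
_3: H S J E

Derivation:
Input: (((Q,(H,S,J,E)),(R,F)),T);
Scanning left-to-right, naming '(' by encounter order:
  pos 0: '(' -> open internal node _0 (depth 1)
  pos 1: '(' -> open internal node _1 (depth 2)
  pos 2: '(' -> open internal node _2 (depth 3)
  pos 5: '(' -> open internal node _3 (depth 4)
  pos 13: ')' -> close internal node _3 (now at depth 3)
  pos 14: ')' -> close internal node _2 (now at depth 2)
  pos 16: '(' -> open internal node _4 (depth 3)
  pos 20: ')' -> close internal node _4 (now at depth 2)
  pos 21: ')' -> close internal node _1 (now at depth 1)
  pos 24: ')' -> close internal node _0 (now at depth 0)
Total internal nodes: 5
BFS adjacency from root:
  _0: _1 T
  _1: _2 _4
  _2: Q _3
  _4: R F
  _3: H S J E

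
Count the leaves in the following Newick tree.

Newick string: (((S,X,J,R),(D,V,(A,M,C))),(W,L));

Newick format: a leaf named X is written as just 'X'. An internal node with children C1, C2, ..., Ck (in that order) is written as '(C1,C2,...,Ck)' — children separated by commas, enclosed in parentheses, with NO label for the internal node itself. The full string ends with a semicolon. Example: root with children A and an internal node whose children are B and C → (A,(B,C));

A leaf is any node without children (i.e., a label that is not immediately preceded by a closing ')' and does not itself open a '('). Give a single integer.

Newick: (((S,X,J,R),(D,V,(A,M,C))),(W,L));
Scan left-to-right; a leaf is any maximal label run not followed by '(':
  pos 3: leaf 'S' → count = 1
  pos 5: leaf 'X' → count = 2
  pos 7: leaf 'J' → count = 3
  pos 9: leaf 'R' → count = 4
  pos 13: leaf 'D' → count = 5
  pos 15: leaf 'V' → count = 6
  pos 18: leaf 'A' → count = 7
  pos 20: leaf 'M' → count = 8
  pos 22: leaf 'C' → count = 9
  pos 28: leaf 'W' → count = 10
  pos 30: leaf 'L' → count = 11
Total leaves: 11

Answer: 11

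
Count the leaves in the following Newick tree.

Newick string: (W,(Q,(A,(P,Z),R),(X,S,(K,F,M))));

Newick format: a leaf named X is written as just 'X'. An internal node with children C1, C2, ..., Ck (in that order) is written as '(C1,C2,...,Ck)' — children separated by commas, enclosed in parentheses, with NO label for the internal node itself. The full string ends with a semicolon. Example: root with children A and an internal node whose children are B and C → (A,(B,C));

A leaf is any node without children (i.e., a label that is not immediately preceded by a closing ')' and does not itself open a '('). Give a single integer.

Answer: 11

Derivation:
Newick: (W,(Q,(A,(P,Z),R),(X,S,(K,F,M))));
Scan left-to-right; a leaf is any maximal label run not followed by '(':
  pos 1: leaf 'W' → count = 1
  pos 4: leaf 'Q' → count = 2
  pos 7: leaf 'A' → count = 3
  pos 10: leaf 'P' → count = 4
  pos 12: leaf 'Z' → count = 5
  pos 15: leaf 'R' → count = 6
  pos 19: leaf 'X' → count = 7
  pos 21: leaf 'S' → count = 8
  pos 24: leaf 'K' → count = 9
  pos 26: leaf 'F' → count = 10
  pos 28: leaf 'M' → count = 11
Total leaves: 11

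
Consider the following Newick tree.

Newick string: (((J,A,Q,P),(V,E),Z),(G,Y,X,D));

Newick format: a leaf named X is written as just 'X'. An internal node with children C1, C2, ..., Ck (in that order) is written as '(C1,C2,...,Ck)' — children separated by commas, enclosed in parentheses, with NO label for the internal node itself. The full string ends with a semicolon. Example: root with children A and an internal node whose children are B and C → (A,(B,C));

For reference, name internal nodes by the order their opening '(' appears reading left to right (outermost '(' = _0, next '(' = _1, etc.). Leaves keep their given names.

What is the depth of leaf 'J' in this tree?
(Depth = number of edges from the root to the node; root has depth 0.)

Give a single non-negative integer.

Newick: (((J,A,Q,P),(V,E),Z),(G,Y,X,D));
Naming internals by '(' encounter order: outermost '(' = _0, next = _1, ...
Query node: J
Path from root: _0 -> _1 -> _2 -> J
Depth of J: 3 (number of edges from root)

Answer: 3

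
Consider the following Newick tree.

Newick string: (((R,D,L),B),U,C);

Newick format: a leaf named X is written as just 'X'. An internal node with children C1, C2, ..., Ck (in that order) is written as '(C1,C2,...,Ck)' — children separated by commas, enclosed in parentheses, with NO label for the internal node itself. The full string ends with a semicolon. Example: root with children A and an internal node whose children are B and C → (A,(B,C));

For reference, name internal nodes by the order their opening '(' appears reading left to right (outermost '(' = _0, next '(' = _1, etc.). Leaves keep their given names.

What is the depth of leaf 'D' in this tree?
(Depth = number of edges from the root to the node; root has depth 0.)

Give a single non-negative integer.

Newick: (((R,D,L),B),U,C);
Naming internals by '(' encounter order: outermost '(' = _0, next = _1, ...
Query node: D
Path from root: _0 -> _1 -> _2 -> D
Depth of D: 3 (number of edges from root)

Answer: 3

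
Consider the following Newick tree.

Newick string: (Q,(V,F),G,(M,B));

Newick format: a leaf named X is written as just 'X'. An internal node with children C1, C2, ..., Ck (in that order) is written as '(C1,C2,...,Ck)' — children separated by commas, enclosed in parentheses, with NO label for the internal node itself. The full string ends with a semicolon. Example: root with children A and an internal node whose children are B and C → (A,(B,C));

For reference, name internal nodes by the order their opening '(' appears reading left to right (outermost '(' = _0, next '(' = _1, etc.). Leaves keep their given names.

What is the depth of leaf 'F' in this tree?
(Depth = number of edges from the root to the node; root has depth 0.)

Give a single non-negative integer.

Answer: 2

Derivation:
Newick: (Q,(V,F),G,(M,B));
Naming internals by '(' encounter order: outermost '(' = _0, next = _1, ...
Query node: F
Path from root: _0 -> _1 -> F
Depth of F: 2 (number of edges from root)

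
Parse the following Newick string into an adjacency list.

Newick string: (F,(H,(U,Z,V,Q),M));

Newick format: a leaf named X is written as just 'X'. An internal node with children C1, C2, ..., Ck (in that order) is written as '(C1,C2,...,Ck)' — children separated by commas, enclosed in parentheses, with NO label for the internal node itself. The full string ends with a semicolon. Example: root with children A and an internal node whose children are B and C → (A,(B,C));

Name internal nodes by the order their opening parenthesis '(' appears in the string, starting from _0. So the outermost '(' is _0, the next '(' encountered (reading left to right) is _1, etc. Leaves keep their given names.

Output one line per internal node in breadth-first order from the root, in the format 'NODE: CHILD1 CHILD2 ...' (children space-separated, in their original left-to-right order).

Input: (F,(H,(U,Z,V,Q),M));
Scanning left-to-right, naming '(' by encounter order:
  pos 0: '(' -> open internal node _0 (depth 1)
  pos 3: '(' -> open internal node _1 (depth 2)
  pos 6: '(' -> open internal node _2 (depth 3)
  pos 14: ')' -> close internal node _2 (now at depth 2)
  pos 17: ')' -> close internal node _1 (now at depth 1)
  pos 18: ')' -> close internal node _0 (now at depth 0)
Total internal nodes: 3
BFS adjacency from root:
  _0: F _1
  _1: H _2 M
  _2: U Z V Q

Answer: _0: F _1
_1: H _2 M
_2: U Z V Q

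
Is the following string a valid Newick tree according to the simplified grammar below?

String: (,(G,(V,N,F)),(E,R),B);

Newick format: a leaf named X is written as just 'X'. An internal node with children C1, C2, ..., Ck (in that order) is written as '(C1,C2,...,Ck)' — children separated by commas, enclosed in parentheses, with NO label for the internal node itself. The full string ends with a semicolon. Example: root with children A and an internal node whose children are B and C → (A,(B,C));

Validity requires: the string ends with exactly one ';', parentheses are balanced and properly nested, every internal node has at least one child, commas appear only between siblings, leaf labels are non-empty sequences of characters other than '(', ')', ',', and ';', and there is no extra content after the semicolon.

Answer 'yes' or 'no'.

Input: (,(G,(V,N,F)),(E,R),B);
Paren balance: 4 '(' vs 4 ')' OK
Ends with single ';': True
Full parse: FAILS (empty leaf label at pos 1)
Valid: False

Answer: no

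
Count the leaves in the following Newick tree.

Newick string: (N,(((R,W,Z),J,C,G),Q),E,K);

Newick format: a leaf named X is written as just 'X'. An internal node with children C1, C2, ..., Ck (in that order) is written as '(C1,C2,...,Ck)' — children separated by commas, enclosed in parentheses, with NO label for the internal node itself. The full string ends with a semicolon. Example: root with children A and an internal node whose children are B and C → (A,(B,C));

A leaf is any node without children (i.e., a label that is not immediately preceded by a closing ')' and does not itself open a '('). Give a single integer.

Answer: 10

Derivation:
Newick: (N,(((R,W,Z),J,C,G),Q),E,K);
Scan left-to-right; a leaf is any maximal label run not followed by '(':
  pos 1: leaf 'N' → count = 1
  pos 6: leaf 'R' → count = 2
  pos 8: leaf 'W' → count = 3
  pos 10: leaf 'Z' → count = 4
  pos 13: leaf 'J' → count = 5
  pos 15: leaf 'C' → count = 6
  pos 17: leaf 'G' → count = 7
  pos 20: leaf 'Q' → count = 8
  pos 23: leaf 'E' → count = 9
  pos 25: leaf 'K' → count = 10
Total leaves: 10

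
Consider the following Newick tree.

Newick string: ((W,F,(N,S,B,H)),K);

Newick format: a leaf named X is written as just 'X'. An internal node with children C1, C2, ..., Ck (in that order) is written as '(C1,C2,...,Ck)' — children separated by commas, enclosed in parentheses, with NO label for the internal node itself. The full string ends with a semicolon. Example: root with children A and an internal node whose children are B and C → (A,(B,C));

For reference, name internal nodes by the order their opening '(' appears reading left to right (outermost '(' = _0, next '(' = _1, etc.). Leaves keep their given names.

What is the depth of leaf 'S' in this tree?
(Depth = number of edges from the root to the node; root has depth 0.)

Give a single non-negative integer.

Answer: 3

Derivation:
Newick: ((W,F,(N,S,B,H)),K);
Naming internals by '(' encounter order: outermost '(' = _0, next = _1, ...
Query node: S
Path from root: _0 -> _1 -> _2 -> S
Depth of S: 3 (number of edges from root)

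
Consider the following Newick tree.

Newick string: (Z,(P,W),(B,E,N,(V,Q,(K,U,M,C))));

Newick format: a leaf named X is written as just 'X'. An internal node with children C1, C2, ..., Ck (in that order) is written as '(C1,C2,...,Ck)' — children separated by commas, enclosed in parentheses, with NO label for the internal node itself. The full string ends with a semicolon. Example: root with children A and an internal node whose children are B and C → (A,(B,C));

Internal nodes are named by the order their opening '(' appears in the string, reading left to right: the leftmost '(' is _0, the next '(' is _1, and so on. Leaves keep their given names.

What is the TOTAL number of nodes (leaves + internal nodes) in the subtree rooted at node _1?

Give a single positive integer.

Answer: 3

Derivation:
Newick: (Z,(P,W),(B,E,N,(V,Q,(K,U,M,C))));
Locate _1: it is the '(' at position 3 (the 2nd '(' reading left to right).
Query: subtree rooted at _1
_1: subtree_size = 1 + 2
  P: subtree_size = 1 + 0
  W: subtree_size = 1 + 0
Total subtree size of _1: 3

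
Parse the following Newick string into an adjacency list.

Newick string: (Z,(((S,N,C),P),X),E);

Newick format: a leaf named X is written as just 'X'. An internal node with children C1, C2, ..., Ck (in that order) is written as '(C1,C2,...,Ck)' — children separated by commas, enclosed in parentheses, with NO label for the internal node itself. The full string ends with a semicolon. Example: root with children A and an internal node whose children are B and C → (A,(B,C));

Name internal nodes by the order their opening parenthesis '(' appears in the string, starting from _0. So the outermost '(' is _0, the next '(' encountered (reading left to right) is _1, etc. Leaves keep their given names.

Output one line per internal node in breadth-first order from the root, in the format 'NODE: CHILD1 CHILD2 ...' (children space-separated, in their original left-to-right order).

Answer: _0: Z _1 E
_1: _2 X
_2: _3 P
_3: S N C

Derivation:
Input: (Z,(((S,N,C),P),X),E);
Scanning left-to-right, naming '(' by encounter order:
  pos 0: '(' -> open internal node _0 (depth 1)
  pos 3: '(' -> open internal node _1 (depth 2)
  pos 4: '(' -> open internal node _2 (depth 3)
  pos 5: '(' -> open internal node _3 (depth 4)
  pos 11: ')' -> close internal node _3 (now at depth 3)
  pos 14: ')' -> close internal node _2 (now at depth 2)
  pos 17: ')' -> close internal node _1 (now at depth 1)
  pos 20: ')' -> close internal node _0 (now at depth 0)
Total internal nodes: 4
BFS adjacency from root:
  _0: Z _1 E
  _1: _2 X
  _2: _3 P
  _3: S N C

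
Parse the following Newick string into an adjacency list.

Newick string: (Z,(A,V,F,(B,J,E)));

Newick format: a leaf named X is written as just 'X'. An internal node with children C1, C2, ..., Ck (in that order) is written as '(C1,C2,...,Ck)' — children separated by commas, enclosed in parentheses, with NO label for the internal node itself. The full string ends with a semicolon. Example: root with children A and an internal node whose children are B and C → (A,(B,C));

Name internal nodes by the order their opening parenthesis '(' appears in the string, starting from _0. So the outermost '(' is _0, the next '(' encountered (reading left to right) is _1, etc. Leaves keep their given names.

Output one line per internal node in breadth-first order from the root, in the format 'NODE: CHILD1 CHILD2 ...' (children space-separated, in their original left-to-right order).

Answer: _0: Z _1
_1: A V F _2
_2: B J E

Derivation:
Input: (Z,(A,V,F,(B,J,E)));
Scanning left-to-right, naming '(' by encounter order:
  pos 0: '(' -> open internal node _0 (depth 1)
  pos 3: '(' -> open internal node _1 (depth 2)
  pos 10: '(' -> open internal node _2 (depth 3)
  pos 16: ')' -> close internal node _2 (now at depth 2)
  pos 17: ')' -> close internal node _1 (now at depth 1)
  pos 18: ')' -> close internal node _0 (now at depth 0)
Total internal nodes: 3
BFS adjacency from root:
  _0: Z _1
  _1: A V F _2
  _2: B J E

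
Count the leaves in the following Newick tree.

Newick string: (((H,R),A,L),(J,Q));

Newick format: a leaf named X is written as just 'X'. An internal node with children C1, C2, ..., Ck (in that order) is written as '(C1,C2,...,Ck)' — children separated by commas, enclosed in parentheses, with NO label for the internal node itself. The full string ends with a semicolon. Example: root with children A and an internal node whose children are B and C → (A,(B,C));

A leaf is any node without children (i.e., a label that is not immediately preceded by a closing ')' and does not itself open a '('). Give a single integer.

Answer: 6

Derivation:
Newick: (((H,R),A,L),(J,Q));
Scan left-to-right; a leaf is any maximal label run not followed by '(':
  pos 3: leaf 'H' → count = 1
  pos 5: leaf 'R' → count = 2
  pos 8: leaf 'A' → count = 3
  pos 10: leaf 'L' → count = 4
  pos 14: leaf 'J' → count = 5
  pos 16: leaf 'Q' → count = 6
Total leaves: 6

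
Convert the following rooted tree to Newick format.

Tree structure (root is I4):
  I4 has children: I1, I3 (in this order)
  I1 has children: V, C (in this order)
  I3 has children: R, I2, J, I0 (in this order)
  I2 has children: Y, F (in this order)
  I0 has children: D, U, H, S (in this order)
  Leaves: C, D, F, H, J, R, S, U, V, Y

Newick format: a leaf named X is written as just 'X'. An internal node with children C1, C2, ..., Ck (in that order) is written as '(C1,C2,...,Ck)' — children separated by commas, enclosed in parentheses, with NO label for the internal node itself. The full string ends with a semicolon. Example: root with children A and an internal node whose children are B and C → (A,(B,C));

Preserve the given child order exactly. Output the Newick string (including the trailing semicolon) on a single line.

Answer: ((V,C),(R,(Y,F),J,(D,U,H,S)));

Derivation:
internal I4 with children ['I1', 'I3']
  internal I1 with children ['V', 'C']
    leaf 'V' → 'V'
    leaf 'C' → 'C'
  → '(V,C)'
  internal I3 with children ['R', 'I2', 'J', 'I0']
    leaf 'R' → 'R'
    internal I2 with children ['Y', 'F']
      leaf 'Y' → 'Y'
      leaf 'F' → 'F'
    → '(Y,F)'
    leaf 'J' → 'J'
    internal I0 with children ['D', 'U', 'H', 'S']
      leaf 'D' → 'D'
      leaf 'U' → 'U'
      leaf 'H' → 'H'
      leaf 'S' → 'S'
    → '(D,U,H,S)'
  → '(R,(Y,F),J,(D,U,H,S))'
→ '((V,C),(R,(Y,F),J,(D,U,H,S)))'
Final: ((V,C),(R,(Y,F),J,(D,U,H,S)));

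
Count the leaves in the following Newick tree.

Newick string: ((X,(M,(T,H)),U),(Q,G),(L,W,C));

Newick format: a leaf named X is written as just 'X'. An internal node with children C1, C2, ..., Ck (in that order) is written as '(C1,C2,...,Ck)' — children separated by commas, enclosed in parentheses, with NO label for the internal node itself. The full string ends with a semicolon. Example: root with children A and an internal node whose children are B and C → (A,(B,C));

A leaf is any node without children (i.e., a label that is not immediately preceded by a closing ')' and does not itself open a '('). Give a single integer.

Newick: ((X,(M,(T,H)),U),(Q,G),(L,W,C));
Scan left-to-right; a leaf is any maximal label run not followed by '(':
  pos 2: leaf 'X' → count = 1
  pos 5: leaf 'M' → count = 2
  pos 8: leaf 'T' → count = 3
  pos 10: leaf 'H' → count = 4
  pos 14: leaf 'U' → count = 5
  pos 18: leaf 'Q' → count = 6
  pos 20: leaf 'G' → count = 7
  pos 24: leaf 'L' → count = 8
  pos 26: leaf 'W' → count = 9
  pos 28: leaf 'C' → count = 10
Total leaves: 10

Answer: 10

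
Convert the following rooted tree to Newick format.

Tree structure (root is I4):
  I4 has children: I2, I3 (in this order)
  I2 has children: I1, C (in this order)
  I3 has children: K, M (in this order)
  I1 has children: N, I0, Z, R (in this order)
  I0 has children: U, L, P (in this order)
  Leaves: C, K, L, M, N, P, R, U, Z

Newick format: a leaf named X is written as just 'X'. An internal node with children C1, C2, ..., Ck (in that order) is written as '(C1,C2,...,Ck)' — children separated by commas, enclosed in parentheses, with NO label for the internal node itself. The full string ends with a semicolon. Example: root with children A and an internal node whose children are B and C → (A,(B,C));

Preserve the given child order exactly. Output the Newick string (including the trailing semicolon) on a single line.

internal I4 with children ['I2', 'I3']
  internal I2 with children ['I1', 'C']
    internal I1 with children ['N', 'I0', 'Z', 'R']
      leaf 'N' → 'N'
      internal I0 with children ['U', 'L', 'P']
        leaf 'U' → 'U'
        leaf 'L' → 'L'
        leaf 'P' → 'P'
      → '(U,L,P)'
      leaf 'Z' → 'Z'
      leaf 'R' → 'R'
    → '(N,(U,L,P),Z,R)'
    leaf 'C' → 'C'
  → '((N,(U,L,P),Z,R),C)'
  internal I3 with children ['K', 'M']
    leaf 'K' → 'K'
    leaf 'M' → 'M'
  → '(K,M)'
→ '(((N,(U,L,P),Z,R),C),(K,M))'
Final: (((N,(U,L,P),Z,R),C),(K,M));

Answer: (((N,(U,L,P),Z,R),C),(K,M));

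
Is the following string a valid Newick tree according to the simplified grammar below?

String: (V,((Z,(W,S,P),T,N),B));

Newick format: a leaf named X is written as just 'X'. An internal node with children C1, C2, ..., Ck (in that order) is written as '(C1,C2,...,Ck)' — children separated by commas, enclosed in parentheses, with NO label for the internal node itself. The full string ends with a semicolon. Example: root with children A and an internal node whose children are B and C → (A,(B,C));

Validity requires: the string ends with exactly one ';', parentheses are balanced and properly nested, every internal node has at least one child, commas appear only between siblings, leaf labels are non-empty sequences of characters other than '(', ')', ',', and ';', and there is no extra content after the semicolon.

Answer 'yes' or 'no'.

Answer: yes

Derivation:
Input: (V,((Z,(W,S,P),T,N),B));
Paren balance: 4 '(' vs 4 ')' OK
Ends with single ';': True
Full parse: OK
Valid: True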